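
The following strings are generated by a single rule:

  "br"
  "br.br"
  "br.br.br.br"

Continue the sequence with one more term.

br.br.br.br.br.br.br.br

s(k+1) = s(k)·.·s(k) — each term doubles the last with '.' between the halves.
One more doubling of br.br.br.br gives the answer.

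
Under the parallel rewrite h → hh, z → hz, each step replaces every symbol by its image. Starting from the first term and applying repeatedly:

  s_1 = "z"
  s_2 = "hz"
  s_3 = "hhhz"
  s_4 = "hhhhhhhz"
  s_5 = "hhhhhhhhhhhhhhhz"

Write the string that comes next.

φ(hhhhhhhhhhhhhhhz) expands symbol-by-symbol to hh hh hh hh hh hh hh hh hh hh hh hh hh hh hh hz; joining the 16 pieces gives the next term.

hhhhhhhhhhhhhhhhhhhhhhhhhhhhhhhz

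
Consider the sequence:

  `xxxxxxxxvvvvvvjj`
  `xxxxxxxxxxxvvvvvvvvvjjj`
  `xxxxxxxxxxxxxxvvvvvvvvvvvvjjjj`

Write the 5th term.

xxxxxxxxxxxxxxxxxxxxvvvvvvvvvvvvvvvvvvjjjjjj

The n-th term is 3n+2 x's then 3n v's then n j's, where the shown terms are n = 2, 3, 4.
Setting n = 6 gives 20, 18, 6 characters in each block.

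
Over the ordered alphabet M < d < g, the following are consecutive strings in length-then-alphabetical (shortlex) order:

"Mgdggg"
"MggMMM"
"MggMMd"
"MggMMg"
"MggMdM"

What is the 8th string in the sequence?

MggMgM

Continuing the enumeration 3 steps past MggMdM: MggMdM → MggMdd → MggMdg → (answer).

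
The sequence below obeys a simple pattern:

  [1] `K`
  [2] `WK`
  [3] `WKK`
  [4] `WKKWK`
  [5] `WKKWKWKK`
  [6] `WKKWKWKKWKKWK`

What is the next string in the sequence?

From term 3 onward, concatenate the last term with the second-to-last: WK·K = WKK, WKK·WK = WKKWK, …
The next term joins WKKWKWKKWKKWK and WKKWKWKK.

WKKWKWKKWKKWKWKKWKWKK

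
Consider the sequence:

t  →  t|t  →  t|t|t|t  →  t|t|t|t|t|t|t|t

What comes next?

t|t|t|t|t|t|t|t|t|t|t|t|t|t|t|t

Each string is two copies of the previous one joined by '|'.
So the next term is two copies of t|t|t|t|t|t|t|t with '|' between the halves.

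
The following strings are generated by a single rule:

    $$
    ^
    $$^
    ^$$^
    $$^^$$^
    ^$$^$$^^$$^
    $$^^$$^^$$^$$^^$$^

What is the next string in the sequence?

^$$^$$^^$$^$$^^$$^^$$^$$^^$$^

This is a Fibonacci-style word recurrence s(k) = s(k−2)·s(k−1): e.g. $$·^ = $$^.
The next term joins ^$$^$$^^$$^ and $$^^$$^^$$^$$^^$$^.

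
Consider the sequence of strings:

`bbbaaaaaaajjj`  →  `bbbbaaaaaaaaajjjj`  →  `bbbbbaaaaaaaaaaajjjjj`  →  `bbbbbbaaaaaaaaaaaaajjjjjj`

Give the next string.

bbbbbbbaaaaaaaaaaaaaaajjjjjjj

Each string has the form b^{n} a^{2n+1} j^{n}, where the shown terms are n = 3, 4, 5, 6.
Setting n = 7 gives 7, 15, 7 characters in each block.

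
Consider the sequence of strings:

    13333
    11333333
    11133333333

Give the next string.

Each string has the form 1^{n-1} 3^{2n}, where the shown terms are n = 2, 3, 4.
For the next term, n = 5, so the run lengths are 4, 10.

11113333333333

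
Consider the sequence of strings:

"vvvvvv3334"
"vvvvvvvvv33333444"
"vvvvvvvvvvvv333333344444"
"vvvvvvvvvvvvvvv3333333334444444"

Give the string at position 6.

vvvvvvvvvvvvvvvvvvvvv333333333333344444444444

Reading off run lengths: v runs 6, 9, 12, 15; 3 runs 3, 5, 7, 9; 4 runs 1, 3, 5, 7 — each is linear in n (n = 1, 2, …).
At n = 6 the blocks have lengths 21, 13, 11.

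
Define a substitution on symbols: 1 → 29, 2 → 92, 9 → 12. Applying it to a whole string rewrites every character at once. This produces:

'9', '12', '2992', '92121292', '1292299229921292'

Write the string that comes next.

Replace each of the 16 characters of 1292299229921292 in place — 29 92 12 92 92 12 12 92 92 12 12 92 29 92 12 92 — and concatenate.

29921292921212929212129229921292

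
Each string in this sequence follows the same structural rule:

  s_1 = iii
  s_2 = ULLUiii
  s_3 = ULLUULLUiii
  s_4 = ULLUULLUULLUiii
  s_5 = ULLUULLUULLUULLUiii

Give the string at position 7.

ULLUULLUULLUULLUULLUULLUiii

The strings grow by a fixed prefix ULLU each time.
From ULLUULLUULLUULLUiii, 2 further steps: ULLUULLUULLUULLUiii → ULLUULLUULLUULLUULLUiii → (answer).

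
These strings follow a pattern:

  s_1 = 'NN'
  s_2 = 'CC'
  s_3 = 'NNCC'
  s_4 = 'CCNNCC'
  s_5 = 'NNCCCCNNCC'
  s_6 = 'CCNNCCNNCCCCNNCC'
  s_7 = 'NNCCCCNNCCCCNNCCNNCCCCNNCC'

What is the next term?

CCNNCCNNCCCCNNCCNNCCCCNNCCCCNNCCNNCCCCNNCC

From term 3 onward, concatenate the second-to-last term with the last: NN·CC = NNCC, CC·NNCC = CCNNCC, …
The next term joins CCNNCCNNCCCCNNCC and NNCCCCNNCCCCNNCCNNCCCCNNCC.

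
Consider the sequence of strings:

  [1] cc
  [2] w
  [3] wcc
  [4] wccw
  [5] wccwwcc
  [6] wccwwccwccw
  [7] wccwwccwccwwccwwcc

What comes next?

wccwwccwccwwccwwccwccwwccwccw

This is a Fibonacci-style word recurrence s(k) = s(k−1)·s(k−2): e.g. w·cc = wcc.
Continuing: wccwwccwccwwccwwcc · wccwwccwccw gives term 8.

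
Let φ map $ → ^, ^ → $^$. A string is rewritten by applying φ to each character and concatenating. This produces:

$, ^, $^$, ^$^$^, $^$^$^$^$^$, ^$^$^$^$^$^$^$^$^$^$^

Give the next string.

φ(^$^$^$^$^$^$^$^$^$^$^) expands symbol-by-symbol to $^$ ^ $^$ ^ $^$ ^ $^$ ^ $^$ ^ $^$ ^ $^$ ^ $^$ ^ $^$ ^ $^$ ^ $^$; joining the 21 pieces gives the next term.

$^$^$^$^$^$^$^$^$^$^$^$^$^$^$^$^$^$^$^$^$^$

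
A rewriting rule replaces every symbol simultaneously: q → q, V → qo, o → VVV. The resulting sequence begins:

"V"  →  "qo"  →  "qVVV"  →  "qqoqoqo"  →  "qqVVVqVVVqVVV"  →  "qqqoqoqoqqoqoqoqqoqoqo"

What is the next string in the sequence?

Rewriting the 22 symbols of qqqoqoqoqqoqoqoqqoqoqo one by one yields q q q VVV q VVV q VVV q q VVV q VVV q VVV q q VVV q VVV q VVV; concatenated:

qqqVVVqVVVqVVVqqVVVqVVVqVVVqqVVVqVVVqVVV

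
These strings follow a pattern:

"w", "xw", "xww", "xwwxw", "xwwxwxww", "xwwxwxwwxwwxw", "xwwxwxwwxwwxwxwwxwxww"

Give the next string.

xwwxwxwwxwwxwxwwxwxwwxwwxwxwwxwwxw

From term 3 onward, concatenate the last term with the second-to-last: xw·w = xww, xww·xw = xwwxw, …
So term 8 is xwwxwxwwxwwxwxwwxwxww·xwwxwxwwxwwxw.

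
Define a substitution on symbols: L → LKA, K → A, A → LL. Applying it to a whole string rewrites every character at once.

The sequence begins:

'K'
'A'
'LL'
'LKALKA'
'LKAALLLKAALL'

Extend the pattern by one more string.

Apply φ to LKAALLLKAALL symbol by symbol: L→LKA, K→A, A→LL, A→LL, L→LKA, L→LKA, L→LKA, K→A, A→LL, A→LL, L→LKA, L→LKA; joined: LKA A LL LL LKA LKA LKA A LL LL LKA LKA.

LKAALLLLLKALKALKAALLLLLKALKA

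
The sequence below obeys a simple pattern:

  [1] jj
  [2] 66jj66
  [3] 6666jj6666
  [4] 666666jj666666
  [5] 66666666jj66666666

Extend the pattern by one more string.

Each term wraps the previous one in 66 on the left and 66 on the right.
One more step from 66666666jj66666666 gives the answer.

6666666666jj6666666666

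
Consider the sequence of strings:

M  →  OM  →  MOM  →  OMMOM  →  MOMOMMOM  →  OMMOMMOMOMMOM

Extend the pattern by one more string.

MOMOMMOMOMMOMMOMOMMOM

This is a Fibonacci-style word recurrence s(k) = s(k−2)·s(k−1): e.g. M·OM = MOM.
The next term joins MOMOMMOM and OMMOMMOMOMMOM.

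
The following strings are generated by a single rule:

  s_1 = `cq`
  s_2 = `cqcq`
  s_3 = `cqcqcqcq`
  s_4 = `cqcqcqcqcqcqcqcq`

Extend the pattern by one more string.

Each string is two copies of the previous one concatenated.
Doubling cqcqcqcqcqcqcqcq:

cqcqcqcqcqcqcqcqcqcqcqcqcqcqcqcq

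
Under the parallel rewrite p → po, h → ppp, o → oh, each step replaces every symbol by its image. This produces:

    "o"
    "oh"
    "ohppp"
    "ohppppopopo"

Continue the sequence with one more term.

Apply φ to ohppppopopo symbol by symbol: o→oh, h→ppp, p→po, p→po, p→po, p→po, o→oh, p→po, o→oh, p→po, o→oh; joined: oh ppp po po po po oh po oh po oh.

ohppppopopopoohpoohpooh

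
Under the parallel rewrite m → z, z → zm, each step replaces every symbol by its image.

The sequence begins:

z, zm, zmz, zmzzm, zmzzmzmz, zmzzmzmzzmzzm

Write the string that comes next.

zmzzmzmzzmzzmzmzzmzmz

φ(zmzzmzmzzmzzm) expands symbol-by-symbol to zm z zm zm z zm z zm zm z zm zm z; joining the 13 pieces gives the next term.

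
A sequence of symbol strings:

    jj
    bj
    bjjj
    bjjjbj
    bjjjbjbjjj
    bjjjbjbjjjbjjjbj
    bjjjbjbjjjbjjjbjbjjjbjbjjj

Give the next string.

Each term (from the third on) is the previous term followed by the one before it: term 3 = bj·jj = bjjj.
Continuing: bjjjbjbjjjbjjjbjbjjjbjbjjj · bjjjbjbjjjbjjjbj gives term 8.

bjjjbjbjjjbjjjbjbjjjbjbjjjbjjjbjbjjjbjjjbj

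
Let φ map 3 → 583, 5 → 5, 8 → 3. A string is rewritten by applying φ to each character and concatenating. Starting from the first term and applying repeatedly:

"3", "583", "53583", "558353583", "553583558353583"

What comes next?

Replace each of the 15 characters of 553583558353583 in place — 5 5 583 5 3 583 5 5 3 583 5 583 5 3 583 — and concatenate.

5558353583553583558353583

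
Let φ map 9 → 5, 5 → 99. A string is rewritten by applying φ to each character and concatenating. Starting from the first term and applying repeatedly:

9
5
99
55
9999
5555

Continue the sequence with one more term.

Expanding 5555: 5→99, 5→99, 5→99, 5→99. Concatenated: 99 99 99 99.

99999999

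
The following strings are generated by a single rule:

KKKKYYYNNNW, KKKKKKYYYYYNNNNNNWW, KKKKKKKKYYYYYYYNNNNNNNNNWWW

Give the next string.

KKKKKKKKKKYYYYYYYYYNNNNNNNNNNNNWWWW

Term n consists of 2n+2 K's, followed by 2n+1 Y's, followed by 3n N's, followed by n W's (n = 1, 2, …).
Setting n = 4 gives 10, 9, 12, 4 characters in each block.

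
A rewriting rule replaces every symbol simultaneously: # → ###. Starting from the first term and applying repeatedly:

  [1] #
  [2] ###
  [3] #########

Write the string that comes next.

Expanding #########: #→###, #→###, #→###, #→###, #→###, #→###, #→###, #→###, #→###. Concatenated: ### ### ### ### ### ### ### ### ###.

###########################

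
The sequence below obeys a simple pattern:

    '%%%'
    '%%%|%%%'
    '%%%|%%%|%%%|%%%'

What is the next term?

Every step duplicates the string with '|' between the halves.
So the next term is two copies of %%%|%%%|%%%|%%% with '|' between the halves.

%%%|%%%|%%%|%%%|%%%|%%%|%%%|%%%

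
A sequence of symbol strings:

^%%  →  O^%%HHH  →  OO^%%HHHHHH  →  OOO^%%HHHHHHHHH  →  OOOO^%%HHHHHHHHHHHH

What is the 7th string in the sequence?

OOOOOO^%%HHHHHHHHHHHHHHHHHH

Each term wraps the previous one in O on the left and HHH on the right.
From OOOO^%%HHHHHHHHHHHH, 2 further steps: OOOO^%%HHHHHHHHHHHH → OOOOO^%%HHHHHHHHHHHHHHH → (answer).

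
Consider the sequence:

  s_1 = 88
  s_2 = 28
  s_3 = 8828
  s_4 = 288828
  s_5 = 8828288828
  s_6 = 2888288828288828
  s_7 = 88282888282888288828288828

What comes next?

288828882828882888282888282888288828288828

From term 3 onward, concatenate the second-to-last term with the last: 88·28 = 8828, 28·8828 = 288828, …
The next term joins 2888288828288828 and 88282888282888288828288828.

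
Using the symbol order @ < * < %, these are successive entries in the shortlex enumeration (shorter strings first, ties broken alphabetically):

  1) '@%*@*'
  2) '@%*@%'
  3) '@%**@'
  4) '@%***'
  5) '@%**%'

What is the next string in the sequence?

@%*%@

Find the rightmost character of @%**% below %, bump it to the next letter, and reset everything to its right to @.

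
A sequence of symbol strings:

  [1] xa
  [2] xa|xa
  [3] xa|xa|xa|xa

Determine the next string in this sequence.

xa|xa|xa|xa|xa|xa|xa|xa

Every step duplicates the string with '|' between the halves.
One more doubling of xa|xa|xa|xa gives the answer.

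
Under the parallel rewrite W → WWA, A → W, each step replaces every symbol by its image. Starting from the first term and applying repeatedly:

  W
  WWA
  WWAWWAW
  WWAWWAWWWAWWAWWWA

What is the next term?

Replace each of the 17 characters of WWAWWAWWWAWWAWWWA in place — WWA WWA W WWA WWA W WWA WWA WWA W WWA WWA W WWA WWA WWA W — and concatenate.

WWAWWAWWWAWWAWWWAWWAWWAWWWAWWAWWWAWWAWWAW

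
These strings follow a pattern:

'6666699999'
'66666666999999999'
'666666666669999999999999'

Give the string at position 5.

Each string has the form 6^{3n+2} 9^{4n+1} (n = 1, 2, …).
For term 5, n = 5, so the run lengths are 17, 21.

66666666666666666999999999999999999999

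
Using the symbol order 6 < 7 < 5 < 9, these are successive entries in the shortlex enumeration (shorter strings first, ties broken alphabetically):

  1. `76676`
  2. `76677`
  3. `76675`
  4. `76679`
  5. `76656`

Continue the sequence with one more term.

The successor of 76656 increments the rightmost position that isn't already 9 and resets every position after it to 6.

76657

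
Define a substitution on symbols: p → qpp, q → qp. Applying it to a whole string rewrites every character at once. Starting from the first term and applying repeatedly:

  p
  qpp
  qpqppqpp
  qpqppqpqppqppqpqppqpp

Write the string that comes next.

Rewriting the 21 symbols of qpqppqpqppqppqpqppqpp one by one yields qp qpp qp qpp qpp qp qpp qp qpp qpp qp qpp qpp qp qpp qp qpp qpp qp qpp qpp; concatenated:

qpqppqpqppqppqpqppqpqppqppqpqppqppqpqppqpqppqppqpqppqpp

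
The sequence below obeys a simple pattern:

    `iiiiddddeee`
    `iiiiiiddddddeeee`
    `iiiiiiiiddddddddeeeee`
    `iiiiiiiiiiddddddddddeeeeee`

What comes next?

iiiiiiiiiiiiddddddddddddeeeeeee

The n-th term is 2n i's then 2n d's then n+1 e's, where the shown terms are n = 2, 3, 4, 5.
At n = 6 the blocks have lengths 12, 12, 7.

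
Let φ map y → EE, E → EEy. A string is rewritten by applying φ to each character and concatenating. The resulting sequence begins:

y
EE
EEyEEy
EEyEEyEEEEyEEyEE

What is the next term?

EEyEEyEEEEyEEyEEEEyEEyEEyEEyEEEEyEEyEEEEyEEy

Replace each of the 16 characters of EEyEEyEEEEyEEyEE in place — EEy EEy EE EEy EEy EE EEy EEy EEy EEy EE EEy EEy EE EEy EEy — and concatenate.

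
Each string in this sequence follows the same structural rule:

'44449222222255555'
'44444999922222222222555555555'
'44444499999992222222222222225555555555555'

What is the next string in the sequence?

44444449999999999222222222222222222255555555555555555

The n-th term is n+3 4's then 3n-2 9's then 4n+3 2's then 4n+1 5's (n = 1, 2, …).
At n = 4 the blocks have lengths 7, 10, 19, 17.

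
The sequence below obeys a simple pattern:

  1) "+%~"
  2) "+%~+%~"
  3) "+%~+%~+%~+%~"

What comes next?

+%~+%~+%~+%~+%~+%~+%~+%~

Each string is two copies of the previous one concatenated.
One more doubling of +%~+%~+%~+%~ gives the answer.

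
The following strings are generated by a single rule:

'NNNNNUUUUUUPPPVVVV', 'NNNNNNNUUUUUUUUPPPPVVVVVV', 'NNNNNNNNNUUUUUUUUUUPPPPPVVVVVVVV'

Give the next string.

Term n consists of 2n+1 N's, followed by 2n+2 U's, followed by n+1 P's, followed by 2n V's, where the shown terms are n = 2, 3, 4.
For the next term, n = 5, so the run lengths are 11, 12, 6, 10.

NNNNNNNNNNNUUUUUUUUUUUUPPPPPPVVVVVVVVVV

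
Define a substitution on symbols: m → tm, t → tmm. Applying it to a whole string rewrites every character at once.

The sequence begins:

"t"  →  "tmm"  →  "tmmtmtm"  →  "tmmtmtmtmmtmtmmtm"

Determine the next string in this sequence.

tmmtmtmtmmtmtmmtmtmmtmtmtmmtmtmmtmtmtmmtm

φ(tmmtmtmtmmtmtmmtm) expands symbol-by-symbol to tmm tm tm tmm tm tmm tm tmm tm tm tmm tm tmm tm tm tmm tm; joining the 17 pieces gives the next term.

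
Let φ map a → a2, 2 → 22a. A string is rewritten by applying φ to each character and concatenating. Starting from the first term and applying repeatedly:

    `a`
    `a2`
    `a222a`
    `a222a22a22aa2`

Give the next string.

Applying the rule to each of the 13 symbols of a222a22a22aa2 gives the pieces a2 22a 22a 22a a2 22a 22a a2 22a 22a a2 a2 22a, which concatenate to the answer.

a222a22a22aa222a22aa222a22aa2a222a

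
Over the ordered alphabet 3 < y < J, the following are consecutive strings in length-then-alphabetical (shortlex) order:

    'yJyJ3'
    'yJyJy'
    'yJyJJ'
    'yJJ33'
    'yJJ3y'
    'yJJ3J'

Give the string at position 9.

yJJyJ

Stepping forward 3 times from yJJ3J: yJJ3J → yJJy3 → yJJyy, then the target.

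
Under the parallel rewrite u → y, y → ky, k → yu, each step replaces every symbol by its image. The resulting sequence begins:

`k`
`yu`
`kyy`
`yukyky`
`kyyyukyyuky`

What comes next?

Rewriting each symbol of kyyyukyyuky: k→yu, y→ky, y→ky, y→ky, u→y, k→yu, y→ky, y→ky, u→y, k→yu, y→ky, which concatenates to yu ky ky ky y yu ky ky y yu ky.

yukykykyyyukykyyyuky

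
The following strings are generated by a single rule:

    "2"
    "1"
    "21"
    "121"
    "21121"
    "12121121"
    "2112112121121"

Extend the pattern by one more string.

From term 3 onward, concatenate the second-to-last term with the last: 2·1 = 21, 1·21 = 121, …
Continuing: 12121121 · 2112112121121 gives term 8.

121211212112112121121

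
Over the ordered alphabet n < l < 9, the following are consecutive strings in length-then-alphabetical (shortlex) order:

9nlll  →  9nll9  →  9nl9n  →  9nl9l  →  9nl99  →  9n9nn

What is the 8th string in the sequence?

9n9n9

Continuing the enumeration 2 steps past 9n9nn: 9n9nn → 9n9nl → (answer).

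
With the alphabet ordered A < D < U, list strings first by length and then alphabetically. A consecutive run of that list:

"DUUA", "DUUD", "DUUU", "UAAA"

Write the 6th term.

Stepping forward 2 times from UAAA: UAAA → UAAD, then the target.

UAAU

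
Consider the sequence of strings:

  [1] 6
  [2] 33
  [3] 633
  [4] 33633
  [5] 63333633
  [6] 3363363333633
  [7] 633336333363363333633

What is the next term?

From term 3 onward, concatenate the second-to-last term with the last: 6·33 = 633, 33·633 = 33633, …
The next term joins 3363363333633 and 633336333363363333633.

3363363333633633336333363363333633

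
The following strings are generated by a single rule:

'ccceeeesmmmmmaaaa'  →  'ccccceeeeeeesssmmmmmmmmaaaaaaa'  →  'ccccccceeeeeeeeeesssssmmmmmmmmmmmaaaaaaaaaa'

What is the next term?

The n-th term is 2n+1 c's then 3n+1 e's then 2n-1 s's then 3n+2 m's then 3n+1 a's (n = 1, 2, …).
At n = 4 the blocks have lengths 9, 13, 7, 14, 13.

ccccccccceeeeeeeeeeeeesssssssmmmmmmmmmmmmmmaaaaaaaaaaaaa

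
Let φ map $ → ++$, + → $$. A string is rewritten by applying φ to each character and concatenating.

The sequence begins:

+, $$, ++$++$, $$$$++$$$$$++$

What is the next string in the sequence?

++$++$++$++$$$$$++$++$++$++$++$$$$$++$

Applying the rule to each of the 14 symbols of $$$$++$$$$$++$ gives the pieces ++$ ++$ ++$ ++$ $$ $$ ++$ ++$ ++$ ++$ ++$ $$ $$ ++$, which concatenate to the answer.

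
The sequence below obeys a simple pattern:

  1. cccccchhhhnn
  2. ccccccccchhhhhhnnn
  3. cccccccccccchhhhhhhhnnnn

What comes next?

Term n consists of 3n c's, followed by 2n h's, followed by n n's, where the shown terms are n = 2, 3, 4.
For the next term, n = 5, so the run lengths are 15, 10, 5.

ccccccccccccccchhhhhhhhhhnnnnn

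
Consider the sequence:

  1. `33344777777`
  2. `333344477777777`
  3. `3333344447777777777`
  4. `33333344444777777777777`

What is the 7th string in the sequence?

The n-th term is n+1 3's then n 4's then 2n+2 7's, where the shown terms are n = 2, 3, 4, 5.
At n = 8 the blocks have lengths 9, 8, 18.

33333333344444444777777777777777777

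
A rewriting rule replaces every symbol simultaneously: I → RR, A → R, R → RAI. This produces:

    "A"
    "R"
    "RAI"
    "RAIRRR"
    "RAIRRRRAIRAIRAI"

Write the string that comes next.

Applying the rule to each of the 15 symbols of RAIRRRRAIRAIRAI gives the pieces RAI R RR RAI RAI RAI RAI R RR RAI R RR RAI R RR, which concatenate to the answer.

RAIRRRRAIRAIRAIRAIRRRRAIRRRRAIRRR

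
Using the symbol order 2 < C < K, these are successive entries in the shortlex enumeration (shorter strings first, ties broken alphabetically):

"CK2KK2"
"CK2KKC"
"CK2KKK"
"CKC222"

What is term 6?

Stepping forward 2 times from CKC222: CKC222 → CKC22C, then the target.

CKC22K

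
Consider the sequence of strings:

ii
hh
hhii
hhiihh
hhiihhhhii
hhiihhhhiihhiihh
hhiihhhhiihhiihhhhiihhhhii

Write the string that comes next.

This is a Fibonacci-style word recurrence s(k) = s(k−1)·s(k−2): e.g. hh·ii = hhii.
The next term joins hhiihhhhiihhiihhhhiihhhhii and hhiihhhhiihhiihh.

hhiihhhhiihhiihhhhiihhhhiihhiihhhhiihhiihh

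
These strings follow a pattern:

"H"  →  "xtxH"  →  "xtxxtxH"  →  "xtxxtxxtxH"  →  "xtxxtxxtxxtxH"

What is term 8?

The strings grow by a fixed prefix xtx each time.
From xtxxtxxtxxtxH, 3 further steps: xtxxtxxtxxtxH → xtxxtxxtxxtxxtxH → xtxxtxxtxxtxxtxxtxH → (answer).

xtxxtxxtxxtxxtxxtxxtxH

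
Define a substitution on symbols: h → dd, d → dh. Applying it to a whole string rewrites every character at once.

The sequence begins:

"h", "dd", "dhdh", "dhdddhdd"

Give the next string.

dhdddhdhdhdddhdh

Rewriting each symbol of dhdddhdd: d→dh, h→dd, d→dh, d→dh, d→dh, h→dd, d→dh, d→dh, which concatenates to dh dd dh dh dh dd dh dh.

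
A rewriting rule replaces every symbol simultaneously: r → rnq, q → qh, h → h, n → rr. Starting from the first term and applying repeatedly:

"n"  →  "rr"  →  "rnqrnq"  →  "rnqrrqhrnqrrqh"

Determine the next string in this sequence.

rnqrrqhrnqrnqqhhrnqrrqhrnqrnqqhh

φ(rnqrrqhrnqrrqh) expands symbol-by-symbol to rnq rr qh rnq rnq qh h rnq rr qh rnq rnq qh h; joining the 14 pieces gives the next term.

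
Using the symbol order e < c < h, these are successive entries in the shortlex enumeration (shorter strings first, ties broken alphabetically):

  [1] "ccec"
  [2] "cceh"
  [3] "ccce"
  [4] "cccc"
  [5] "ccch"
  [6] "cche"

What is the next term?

cchc

The successor of cche increments the rightmost position that isn't already h and resets every position after it to e.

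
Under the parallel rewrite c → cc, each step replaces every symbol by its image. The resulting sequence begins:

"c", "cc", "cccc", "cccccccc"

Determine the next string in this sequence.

cccccccccccccccc

Apply φ to cccccccc symbol by symbol: c→cc, c→cc, c→cc, c→cc, c→cc, c→cc, c→cc, c→cc; joined: cc cc cc cc cc cc cc cc.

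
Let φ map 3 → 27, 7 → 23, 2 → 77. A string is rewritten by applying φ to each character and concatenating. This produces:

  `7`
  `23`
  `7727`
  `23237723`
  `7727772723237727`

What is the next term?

23237723232377237727772723237723

φ(7727772723237727) expands symbol-by-symbol to 23 23 77 23 23 23 77 23 77 27 77 27 23 23 77 23; joining the 16 pieces gives the next term.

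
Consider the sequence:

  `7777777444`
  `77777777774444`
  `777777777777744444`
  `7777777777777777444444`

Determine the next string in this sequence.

Reading off run lengths: 7 runs 7, 10, 13, 16; 4 runs 3, 4, 5, 6 — each is linear in n, where the shown terms are n = 2, 3, 4, 5.
Setting n = 6 gives 19, 7 characters in each block.

77777777777777777774444444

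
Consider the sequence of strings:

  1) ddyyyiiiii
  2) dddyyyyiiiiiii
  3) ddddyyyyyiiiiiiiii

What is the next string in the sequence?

dddddyyyyyyiiiiiiiiiii

Each string has the form d^{n} y^{n+1} i^{2n+1}, where the shown terms are n = 2, 3, 4.
At n = 5 the blocks have lengths 5, 6, 11.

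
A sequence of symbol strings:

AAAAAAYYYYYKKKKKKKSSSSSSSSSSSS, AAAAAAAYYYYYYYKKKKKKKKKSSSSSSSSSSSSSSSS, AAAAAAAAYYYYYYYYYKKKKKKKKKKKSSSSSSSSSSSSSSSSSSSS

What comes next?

AAAAAAAAAYYYYYYYYYYYKKKKKKKKKKKKKSSSSSSSSSSSSSSSSSSSSSSSS

Each string has the form A^{n+3} Y^{2n-1} K^{2n+1} S^{4n}, where the shown terms are n = 3, 4, 5.
Setting n = 6 gives 9, 11, 13, 24 characters in each block.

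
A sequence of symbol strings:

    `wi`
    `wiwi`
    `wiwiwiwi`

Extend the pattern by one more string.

Each string is two copies of the previous one concatenated.
Doubling wiwiwiwi:

wiwiwiwiwiwiwiwi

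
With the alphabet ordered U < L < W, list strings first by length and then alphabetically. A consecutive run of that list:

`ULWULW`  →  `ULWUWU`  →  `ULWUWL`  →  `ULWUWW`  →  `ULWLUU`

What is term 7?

Continuing the enumeration 2 steps past ULWLUU: ULWLUU → ULWLUL → (answer).

ULWLUW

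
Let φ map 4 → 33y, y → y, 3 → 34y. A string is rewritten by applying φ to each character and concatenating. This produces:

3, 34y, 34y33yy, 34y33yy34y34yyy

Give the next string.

φ(34y33yy34y34yyy) expands symbol-by-symbol to 34y 33y y 34y 34y y y 34y 33y y 34y 33y y y y; joining the 15 pieces gives the next term.

34y33yy34y34yyy34y33yy34y33yyyy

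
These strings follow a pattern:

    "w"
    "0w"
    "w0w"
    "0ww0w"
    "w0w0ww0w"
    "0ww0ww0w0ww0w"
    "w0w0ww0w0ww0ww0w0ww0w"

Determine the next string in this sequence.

From term 3 onward, concatenate the second-to-last term with the last: w·0w = w0w, 0w·w0w = 0ww0w, …
Continuing: 0ww0ww0w0ww0w · w0w0ww0w0ww0ww0w0ww0w gives term 8.

0ww0ww0w0ww0ww0w0ww0w0ww0ww0w0ww0w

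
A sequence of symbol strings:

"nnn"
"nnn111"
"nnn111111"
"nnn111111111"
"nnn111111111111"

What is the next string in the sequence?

Every step adds 111 to the end: s(k+1) = s(k)·111.
So the next term is nnn111111111111·111.

nnn111111111111111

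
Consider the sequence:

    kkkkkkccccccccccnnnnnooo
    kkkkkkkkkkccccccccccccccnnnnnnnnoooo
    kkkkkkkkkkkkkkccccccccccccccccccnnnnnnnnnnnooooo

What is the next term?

Each string has the form k^{4n-2} c^{4n+2} n^{3n-1} o^{n+1}, where the shown terms are n = 2, 3, 4.
Setting n = 5 gives 18, 22, 14, 6 characters in each block.

kkkkkkkkkkkkkkkkkkccccccccccccccccccccccnnnnnnnnnnnnnnoooooo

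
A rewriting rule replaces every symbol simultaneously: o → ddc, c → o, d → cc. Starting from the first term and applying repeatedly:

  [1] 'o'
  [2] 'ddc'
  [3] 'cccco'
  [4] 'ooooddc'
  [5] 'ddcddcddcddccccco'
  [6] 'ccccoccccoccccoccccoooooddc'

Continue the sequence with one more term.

ooooddcooooddcooooddcooooddcddcddcddcddccccco

Replace each of the 27 characters of ccccoccccoccccoccccoooooddc in place — o o o o ddc o o o o ddc o o o o ddc o o o o ddc ddc ddc ddc ddc cc cc o — and concatenate.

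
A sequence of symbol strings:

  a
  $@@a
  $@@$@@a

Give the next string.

$@@$@@$@@a

Every step adds $@@ at the front: s(k+1) = $@@·s(k).
So the next term is $@@·$@@$@@a.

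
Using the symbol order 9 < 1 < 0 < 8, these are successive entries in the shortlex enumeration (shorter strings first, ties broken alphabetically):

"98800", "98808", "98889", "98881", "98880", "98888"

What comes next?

19999

Treat 98888 as a base-4 numeral over the given alphabet and add one, carrying through any trailing 8's.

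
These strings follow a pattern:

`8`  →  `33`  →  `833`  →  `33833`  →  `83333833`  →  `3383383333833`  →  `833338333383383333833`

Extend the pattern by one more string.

Each term (from the third on) is the two preceding terms concatenated in order: term 3 = 8·33 = 833.
So term 8 is 3383383333833·833338333383383333833.

3383383333833833338333383383333833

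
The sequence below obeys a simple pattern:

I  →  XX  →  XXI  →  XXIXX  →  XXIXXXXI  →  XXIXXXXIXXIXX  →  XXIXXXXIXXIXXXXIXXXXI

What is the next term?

This is a Fibonacci-style word recurrence s(k) = s(k−1)·s(k−2): e.g. XX·I = XXI.
So term 8 is XXIXXXXIXXIXXXXIXXXXI·XXIXXXXIXXIXX.

XXIXXXXIXXIXXXXIXXXXIXXIXXXXIXXIXX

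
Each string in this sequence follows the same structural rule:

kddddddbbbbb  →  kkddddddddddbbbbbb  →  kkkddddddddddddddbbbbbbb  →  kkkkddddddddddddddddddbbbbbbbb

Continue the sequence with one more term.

Term n consists of n-1 k's, followed by 4n-2 d's, followed by n+3 b's, where the shown terms are n = 2, 3, 4, 5.
At n = 6 the blocks have lengths 5, 22, 9.

kkkkkddddddddddddddddddddddbbbbbbbbb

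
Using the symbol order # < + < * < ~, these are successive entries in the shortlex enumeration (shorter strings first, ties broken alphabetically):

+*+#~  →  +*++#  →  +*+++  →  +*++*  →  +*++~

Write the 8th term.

Stepping forward 3 times from +*++~: +*++~ → +*+*# → +*+*+, then the target.

+*+**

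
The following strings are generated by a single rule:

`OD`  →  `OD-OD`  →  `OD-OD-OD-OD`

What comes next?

OD-OD-OD-OD-OD-OD-OD-OD

Each string is two copies of the previous one joined by '-'.
So the next term is two copies of OD-OD-OD-OD with '-' between the halves.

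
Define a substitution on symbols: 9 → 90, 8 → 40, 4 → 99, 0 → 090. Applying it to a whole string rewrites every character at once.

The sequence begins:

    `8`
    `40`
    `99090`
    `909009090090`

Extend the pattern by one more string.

Rewriting each symbol of 909009090090: 9→90, 0→090, 9→90, 0→090, 0→090, 9→90, 0→090, 9→90, 0→090, 0→090, 9→90, 0→090, which concatenates to 90 090 90 090 090 90 090 90 090 090 90 090.

9009090090090900909009009090090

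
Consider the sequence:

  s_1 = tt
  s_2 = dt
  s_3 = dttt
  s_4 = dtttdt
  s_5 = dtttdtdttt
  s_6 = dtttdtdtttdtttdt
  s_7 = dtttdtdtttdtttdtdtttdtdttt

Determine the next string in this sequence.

From term 3 onward, concatenate the last term with the second-to-last: dt·tt = dttt, dttt·dt = dtttdt, …
The next term joins dtttdtdtttdtttdtdtttdtdttt and dtttdtdtttdtttdt.

dtttdtdtttdtttdtdtttdtdtttdtttdtdtttdtttdt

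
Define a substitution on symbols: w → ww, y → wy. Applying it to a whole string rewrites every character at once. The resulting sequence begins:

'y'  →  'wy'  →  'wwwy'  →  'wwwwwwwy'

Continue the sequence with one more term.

Rewriting each symbol of wwwwwwwy: w→ww, w→ww, w→ww, w→ww, w→ww, w→ww, w→ww, y→wy, which concatenates to ww ww ww ww ww ww ww wy.

wwwwwwwwwwwwwwwy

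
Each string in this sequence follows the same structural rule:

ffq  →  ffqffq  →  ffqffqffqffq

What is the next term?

s(k+1) = s(k)·s(k) — each term doubles the last.
One more doubling of ffqffqffqffq gives the answer.

ffqffqffqffqffqffqffqffq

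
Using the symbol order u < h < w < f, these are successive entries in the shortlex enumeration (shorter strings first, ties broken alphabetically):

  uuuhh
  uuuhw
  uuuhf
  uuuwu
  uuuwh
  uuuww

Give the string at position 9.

uuufh

Stepping forward 3 times from uuuww: uuuww → uuuwf → uuufu, then the target.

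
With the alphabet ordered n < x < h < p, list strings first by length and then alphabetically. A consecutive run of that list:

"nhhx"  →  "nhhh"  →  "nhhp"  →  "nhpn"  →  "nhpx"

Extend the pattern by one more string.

nhph

Find the rightmost character of nhpx below p, bump it to the next letter, and reset everything to its right to n.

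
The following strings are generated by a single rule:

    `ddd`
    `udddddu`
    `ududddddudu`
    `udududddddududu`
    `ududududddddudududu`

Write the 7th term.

s(k+1) = ud·s(k)·du, so each term gains ud as a prefix and du as a suffix.
From ududududddddudududu, 2 further steps: ududududddddudududu → udududududddddududududu → (answer).

ududududududddddudududududu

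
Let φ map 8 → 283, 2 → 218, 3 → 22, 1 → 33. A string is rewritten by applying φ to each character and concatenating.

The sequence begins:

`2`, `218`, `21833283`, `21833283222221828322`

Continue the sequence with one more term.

218332832222218283222182182182182183328321828322218218

Applying the rule to each of the 20 symbols of 21833283222221828322 gives the pieces 218 33 283 22 22 218 283 22 218 218 218 218 218 33 283 218 283 22 218 218, which concatenate to the answer.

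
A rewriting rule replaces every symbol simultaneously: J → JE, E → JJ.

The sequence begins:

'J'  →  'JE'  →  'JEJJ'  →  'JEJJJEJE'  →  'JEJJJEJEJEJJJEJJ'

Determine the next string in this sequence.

Rewriting the 16 symbols of JEJJJEJEJEJJJEJJ one by one yields JE JJ JE JE JE JJ JE JJ JE JJ JE JE JE JJ JE JE; concatenated:

JEJJJEJEJEJJJEJJJEJJJEJEJEJJJEJE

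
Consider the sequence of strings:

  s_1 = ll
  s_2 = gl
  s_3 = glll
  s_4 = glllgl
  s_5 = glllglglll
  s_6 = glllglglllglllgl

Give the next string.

glllglglllglllglglllglglll

From term 3 onward, concatenate the last term with the second-to-last: gl·ll = glll, glll·gl = glllgl, …
So term 7 is glllglglllglllgl·glllglglll.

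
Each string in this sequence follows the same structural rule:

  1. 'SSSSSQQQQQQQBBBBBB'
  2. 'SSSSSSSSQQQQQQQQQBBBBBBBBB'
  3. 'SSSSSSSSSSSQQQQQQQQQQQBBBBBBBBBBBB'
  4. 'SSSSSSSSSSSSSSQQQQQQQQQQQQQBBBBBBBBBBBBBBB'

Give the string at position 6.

Each string has the form S^{3n-1} Q^{2n+3} B^{3n}, where the shown terms are n = 2, 3, 4, 5.
For term 6, n = 7, so the run lengths are 20, 17, 21.

SSSSSSSSSSSSSSSSSSSSQQQQQQQQQQQQQQQQQBBBBBBBBBBBBBBBBBBBBB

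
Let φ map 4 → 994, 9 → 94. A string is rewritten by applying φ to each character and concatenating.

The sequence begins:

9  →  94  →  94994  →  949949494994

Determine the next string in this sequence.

94994949499494994949949494994

Expanding 949949494994: 9→94, 4→994, 9→94, 9→94, 4→994, 9→94, 4→994, 9→94, 4→994, 9→94, 9→94, 4→994. Concatenated: 94 994 94 94 994 94 994 94 994 94 94 994.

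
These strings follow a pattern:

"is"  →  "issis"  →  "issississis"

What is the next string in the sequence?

issississississississis

Every step duplicates the string with 's' between the halves.
So the next term is two copies of issississis with 's' between the halves.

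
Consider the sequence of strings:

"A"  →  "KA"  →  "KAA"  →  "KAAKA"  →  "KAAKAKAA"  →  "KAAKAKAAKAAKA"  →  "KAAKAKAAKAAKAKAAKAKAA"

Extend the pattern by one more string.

KAAKAKAAKAAKAKAAKAKAAKAAKAKAAKAAKA

From term 3 onward, concatenate the last term with the second-to-last: KA·A = KAA, KAA·KA = KAAKA, …
Continuing: KAAKAKAAKAAKAKAAKAKAA · KAAKAKAAKAAKA gives term 8.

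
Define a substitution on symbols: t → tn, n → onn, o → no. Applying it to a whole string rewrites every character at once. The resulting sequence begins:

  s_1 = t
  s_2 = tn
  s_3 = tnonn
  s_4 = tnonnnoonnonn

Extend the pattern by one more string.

Replace each of the 13 characters of tnonnnoonnonn in place — tn onn no onn onn onn no no onn onn no onn onn — and concatenate.

tnonnnoonnonnonnnonoonnonnnoonnonn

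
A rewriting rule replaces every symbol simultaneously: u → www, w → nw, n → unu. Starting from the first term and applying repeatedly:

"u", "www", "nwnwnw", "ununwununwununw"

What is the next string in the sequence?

Rewriting the 15 symbols of ununwununwununw one by one yields www unu www unu nw www unu www unu nw www unu www unu nw; concatenated:

wwwunuwwwununwwwwunuwwwununwwwwunuwwwununw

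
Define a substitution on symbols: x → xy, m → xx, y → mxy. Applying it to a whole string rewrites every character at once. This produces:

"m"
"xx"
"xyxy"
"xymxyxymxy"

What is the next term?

xymxyxxxymxyxymxyxxxymxy

Apply φ to xymxyxymxy symbol by symbol: x→xy, y→mxy, m→xx, x→xy, y→mxy, x→xy, y→mxy, m→xx, x→xy, y→mxy; joined: xy mxy xx xy mxy xy mxy xx xy mxy.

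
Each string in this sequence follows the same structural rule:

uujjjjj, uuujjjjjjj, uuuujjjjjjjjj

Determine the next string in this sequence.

The n-th term is n u's then 2n+1 j's, where the shown terms are n = 2, 3, 4.
Setting n = 5 gives 5, 11 characters in each block.

uuuuujjjjjjjjjjj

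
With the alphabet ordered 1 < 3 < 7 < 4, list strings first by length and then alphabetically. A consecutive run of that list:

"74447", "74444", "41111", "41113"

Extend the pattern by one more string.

The successor of 41113 increments the rightmost position that isn't already 4 and resets every position after it to 1.

41117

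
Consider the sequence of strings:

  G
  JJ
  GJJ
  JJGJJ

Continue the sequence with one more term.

From term 3 onward, concatenate the second-to-last term with the last: G·JJ = GJJ, JJ·GJJ = JJGJJ, …
So term 5 is GJJ·JJGJJ.

GJJJJGJJ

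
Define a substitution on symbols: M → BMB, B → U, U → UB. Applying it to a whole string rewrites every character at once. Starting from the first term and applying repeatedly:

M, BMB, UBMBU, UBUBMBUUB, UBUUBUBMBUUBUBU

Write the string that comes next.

Rewriting the 15 symbols of UBUUBUBMBUUBUBU one by one yields UB U UB UB U UB U BMB U UB UB U UB U UB; concatenated:

UBUUBUBUUBUBMBUUBUBUUBUUB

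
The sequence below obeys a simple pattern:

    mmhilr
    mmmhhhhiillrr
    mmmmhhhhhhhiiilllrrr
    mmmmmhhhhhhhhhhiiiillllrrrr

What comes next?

mmmmmmhhhhhhhhhhhhhiiiiilllllrrrrr

Term n consists of n+1 m's, followed by 3n-2 h's, followed by n i's, followed by n l's, followed by n r's (n = 1, 2, …).
Setting n = 5 gives 6, 13, 5, 5, 5 characters in each block.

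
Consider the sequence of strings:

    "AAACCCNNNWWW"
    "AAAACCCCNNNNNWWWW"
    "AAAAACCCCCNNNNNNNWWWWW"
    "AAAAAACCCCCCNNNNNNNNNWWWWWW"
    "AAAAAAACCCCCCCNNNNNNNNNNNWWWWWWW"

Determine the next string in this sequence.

Term n consists of n+1 A's, followed by n+1 C's, followed by 2n-1 N's, followed by n+1 W's, where the shown terms are n = 2, 3, 4, 5, 6.
For the next term, n = 7, so the run lengths are 8, 8, 13, 8.

AAAAAAAACCCCCCCCNNNNNNNNNNNNNWWWWWWWW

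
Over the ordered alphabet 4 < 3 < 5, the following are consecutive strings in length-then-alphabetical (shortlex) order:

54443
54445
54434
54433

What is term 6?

Stepping forward 2 times from 54433: 54433 → 54435, then the target.

54454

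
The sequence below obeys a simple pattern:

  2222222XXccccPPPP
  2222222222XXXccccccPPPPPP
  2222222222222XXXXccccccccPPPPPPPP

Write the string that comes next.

Reading off run lengths: 2 runs 7, 10, 13; X runs 2, 3, 4; c runs 4, 6, 8; P runs 4, 6, 8 — each is linear in n, where the shown terms are n = 2, 3, 4.
At n = 5 the blocks have lengths 16, 5, 10, 10.

2222222222222222XXXXXccccccccccPPPPPPPPPP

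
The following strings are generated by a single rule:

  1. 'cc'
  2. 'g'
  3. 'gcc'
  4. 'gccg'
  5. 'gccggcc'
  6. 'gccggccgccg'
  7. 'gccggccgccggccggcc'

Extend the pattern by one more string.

From term 3 onward, concatenate the last term with the second-to-last: g·cc = gcc, gcc·g = gccg, …
Continuing: gccggccgccggccggcc · gccggccgccg gives term 8.

gccggccgccggccggccgccggccgccg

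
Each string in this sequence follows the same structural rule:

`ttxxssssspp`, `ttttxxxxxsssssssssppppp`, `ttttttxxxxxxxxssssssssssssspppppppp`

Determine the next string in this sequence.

ttttttttxxxxxxxxxxxsssssssssssssssssppppppppppp

Term n consists of 2n t's, followed by 3n-1 x's, followed by 4n+1 s's, followed by 3n-1 p's (n = 1, 2, …).
For the next term, n = 4, so the run lengths are 8, 11, 17, 11.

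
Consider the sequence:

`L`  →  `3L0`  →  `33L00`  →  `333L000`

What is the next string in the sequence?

3333L0000

s(k+1) = 3·s(k)·0, so each term gains 3 as a prefix and 0 as a suffix.
One more step from 333L000 gives the answer.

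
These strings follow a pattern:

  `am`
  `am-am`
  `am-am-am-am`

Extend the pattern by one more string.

am-am-am-am-am-am-am-am

s(k+1) = s(k)·-·s(k) — each term doubles the last with '-' between the halves.
One more doubling of am-am-am-am gives the answer.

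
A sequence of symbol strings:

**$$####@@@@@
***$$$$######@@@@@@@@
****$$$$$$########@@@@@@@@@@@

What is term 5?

******$$$$$$$$$$############@@@@@@@@@@@@@@@@@

Term n consists of n *'s, followed by 2n-2 $'s, followed by 2n #'s, followed by 3n-1 @'s, where the shown terms are n = 2, 3, 4.
Setting n = 6 gives 6, 10, 12, 17 characters in each block.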